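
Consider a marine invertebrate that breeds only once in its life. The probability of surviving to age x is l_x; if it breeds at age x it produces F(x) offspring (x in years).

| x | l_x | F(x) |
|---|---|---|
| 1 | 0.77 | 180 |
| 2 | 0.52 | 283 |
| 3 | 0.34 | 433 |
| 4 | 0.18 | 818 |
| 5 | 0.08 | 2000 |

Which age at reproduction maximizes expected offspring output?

Expected offspring if breeding at age x = l_x × F(x):
  age 1: 0.77 × 180 = 138.600
  age 2: 0.52 × 283 = 147.160
  age 3: 0.34 × 433 = 147.220
  age 4: 0.18 × 818 = 147.240
  age 5: 0.08 × 2000 = 160.000
Maximum at age 5 (160.000).

5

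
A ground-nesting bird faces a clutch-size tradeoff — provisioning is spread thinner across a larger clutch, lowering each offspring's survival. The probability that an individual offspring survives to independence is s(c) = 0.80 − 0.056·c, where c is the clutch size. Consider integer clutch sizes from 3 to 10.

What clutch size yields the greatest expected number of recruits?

Expected recruits = c × s(c):
  c=3: 3 × 0.632 = 1.896
  c=4: 4 × 0.576 = 2.304
  c=5: 5 × 0.520 = 2.600
  c=6: 6 × 0.464 = 2.784
  c=7: 7 × 0.408 = 2.856
  c=8: 8 × 0.352 = 2.816
  c=9: 9 × 0.296 = 2.664
  c=10: 10 × 0.240 = 2.400
Maximum at c = 7 (2.856 recruits).

7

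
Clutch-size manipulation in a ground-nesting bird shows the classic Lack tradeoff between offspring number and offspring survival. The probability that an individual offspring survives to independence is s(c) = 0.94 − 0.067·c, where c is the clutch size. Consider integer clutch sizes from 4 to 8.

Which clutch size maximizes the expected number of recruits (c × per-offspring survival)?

Expected recruits = c × s(c):
  c=4: 4 × 0.672 = 2.688
  c=5: 5 × 0.605 = 3.025
  c=6: 6 × 0.538 = 3.228
  c=7: 7 × 0.471 = 3.297
  c=8: 8 × 0.404 = 3.232
Maximum at c = 7 (3.297 recruits).

7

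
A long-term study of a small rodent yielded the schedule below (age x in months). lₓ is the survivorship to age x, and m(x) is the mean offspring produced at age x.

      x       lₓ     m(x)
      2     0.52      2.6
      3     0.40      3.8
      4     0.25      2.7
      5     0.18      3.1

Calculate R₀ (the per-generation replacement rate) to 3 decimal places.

4.105

R₀ = Σ lₓ m(x):
  age 2: 0.52 × 2.6 = 1.3520
  age 3: 0.40 × 3.8 = 1.5200
  age 4: 0.25 × 2.7 = 0.6750
  age 5: 0.18 × 3.1 = 0.5580
R₀ = 1.3520 + 1.5200 + 0.6750 + 0.5580 = 4.1050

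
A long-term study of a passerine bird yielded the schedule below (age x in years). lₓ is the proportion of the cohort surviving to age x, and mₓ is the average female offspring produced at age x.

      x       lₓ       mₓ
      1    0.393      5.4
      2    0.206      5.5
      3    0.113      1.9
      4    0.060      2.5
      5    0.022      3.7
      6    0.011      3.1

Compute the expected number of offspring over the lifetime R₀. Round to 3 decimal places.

3.735

R₀ = Σ lₓ mₓ:
  age 1: 0.393 × 5.4 = 2.1222
  age 2: 0.206 × 5.5 = 1.1330
  age 3: 0.113 × 1.9 = 0.2147
  age 4: 0.060 × 2.5 = 0.1500
  age 5: 0.022 × 3.7 = 0.0814
  age 6: 0.011 × 3.1 = 0.0341
R₀ = 2.1222 + 1.1330 + 0.2147 + 0.1500 + 0.0814 + 0.0341 = 3.7354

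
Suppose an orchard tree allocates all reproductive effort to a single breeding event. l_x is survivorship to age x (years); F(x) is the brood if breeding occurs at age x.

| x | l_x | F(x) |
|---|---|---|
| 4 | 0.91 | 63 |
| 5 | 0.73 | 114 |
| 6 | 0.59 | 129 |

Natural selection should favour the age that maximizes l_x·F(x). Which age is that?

Expected offspring if breeding at age x = l_x × F(x):
  age 4: 0.91 × 63 = 57.330
  age 5: 0.73 × 114 = 83.220
  age 6: 0.59 × 129 = 76.110
Maximum at age 5 (83.220).

5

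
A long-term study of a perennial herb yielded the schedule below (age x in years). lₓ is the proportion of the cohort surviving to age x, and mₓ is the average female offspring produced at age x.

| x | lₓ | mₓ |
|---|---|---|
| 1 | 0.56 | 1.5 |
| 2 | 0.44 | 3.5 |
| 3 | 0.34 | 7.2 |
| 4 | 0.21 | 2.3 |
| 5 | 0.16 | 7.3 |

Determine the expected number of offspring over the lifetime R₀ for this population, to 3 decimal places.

6.479

R₀ = Σ lₓ mₓ:
  age 1: 0.56 × 1.5 = 0.8400
  age 2: 0.44 × 3.5 = 1.5400
  age 3: 0.34 × 7.2 = 2.4480
  age 4: 0.21 × 2.3 = 0.4830
  age 5: 0.16 × 7.3 = 1.1680
R₀ = 0.8400 + 1.5400 + 2.4480 + 0.4830 + 1.1680 = 6.4790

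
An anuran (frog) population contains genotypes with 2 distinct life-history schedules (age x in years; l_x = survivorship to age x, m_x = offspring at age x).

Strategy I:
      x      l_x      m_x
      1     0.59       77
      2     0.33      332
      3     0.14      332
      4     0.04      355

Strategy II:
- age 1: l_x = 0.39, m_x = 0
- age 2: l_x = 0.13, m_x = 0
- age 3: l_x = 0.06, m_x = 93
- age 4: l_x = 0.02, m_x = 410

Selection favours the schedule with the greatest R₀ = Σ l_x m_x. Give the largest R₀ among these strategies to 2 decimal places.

Strategy I: R₀ = 0.59×77 + 0.33×332 + 0.14×332 + 0.04×355 = 215.6700
Strategy II: R₀ = 0.39×0 + 0.13×0 + 0.06×93 + 0.02×410 = 13.7800
Highest R₀: strategy I with 215.6700.

215.67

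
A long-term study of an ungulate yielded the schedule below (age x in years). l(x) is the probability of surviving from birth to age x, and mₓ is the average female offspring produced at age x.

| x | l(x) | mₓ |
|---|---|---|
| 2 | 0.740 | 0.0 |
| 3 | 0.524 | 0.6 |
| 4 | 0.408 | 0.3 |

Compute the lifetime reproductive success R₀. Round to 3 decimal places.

R₀ = Σ l(x) mₓ:
  age 2: 0.740 × 0.0 = 0.0000
  age 3: 0.524 × 0.6 = 0.3144
  age 4: 0.408 × 0.3 = 0.1224
R₀ = 0.0000 + 0.3144 + 0.1224 = 0.4368

0.437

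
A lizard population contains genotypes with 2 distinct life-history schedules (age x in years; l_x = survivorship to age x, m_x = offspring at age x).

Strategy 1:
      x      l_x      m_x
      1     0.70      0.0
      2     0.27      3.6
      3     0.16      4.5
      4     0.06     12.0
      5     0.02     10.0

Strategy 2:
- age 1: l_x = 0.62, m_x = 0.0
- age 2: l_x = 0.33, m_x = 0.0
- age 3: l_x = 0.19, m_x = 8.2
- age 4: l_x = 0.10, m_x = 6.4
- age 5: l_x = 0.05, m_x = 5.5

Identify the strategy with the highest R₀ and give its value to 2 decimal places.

Strategy 1: R₀ = 0.70×0.0 + 0.27×3.6 + 0.16×4.5 + 0.06×12.0 + 0.02×10.0 = 2.6120
Strategy 2: R₀ = 0.62×0.0 + 0.33×0.0 + 0.19×8.2 + 0.10×6.4 + 0.05×5.5 = 2.4730
Highest R₀: strategy 1 with 2.6120.

2.61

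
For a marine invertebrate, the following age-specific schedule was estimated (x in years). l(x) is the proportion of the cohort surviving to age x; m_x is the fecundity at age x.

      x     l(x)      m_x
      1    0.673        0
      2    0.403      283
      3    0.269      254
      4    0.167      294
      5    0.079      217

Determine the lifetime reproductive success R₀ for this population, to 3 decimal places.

248.616

R₀ = Σ l(x) m_x:
  age 1: 0.673 × 0 = 0.0000
  age 2: 0.403 × 283 = 114.0490
  age 3: 0.269 × 254 = 68.3260
  age 4: 0.167 × 294 = 49.0980
  age 5: 0.079 × 217 = 17.1430
R₀ = 0.0000 + 114.0490 + 68.3260 + 49.0980 + 17.1430 = 248.6160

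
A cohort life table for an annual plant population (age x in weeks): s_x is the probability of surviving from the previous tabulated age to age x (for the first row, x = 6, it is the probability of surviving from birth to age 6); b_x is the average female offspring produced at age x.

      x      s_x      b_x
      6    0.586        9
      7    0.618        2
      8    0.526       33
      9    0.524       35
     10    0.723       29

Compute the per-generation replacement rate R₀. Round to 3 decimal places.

17.871

Survivorship from birth: l_x = s_6·s_7·…·s_x.
  l_6 = 0.58600
  l_7 = 0.36215
  l_8 = 0.19049
  l_9 = 0.09982
  l_10 = 0.07217
R₀ = Σ l_x b_x:
  age 6: 0.58600 × 9 = 5.2740
  age 7: 0.36215 × 2 = 0.7243
  age 8: 0.19049 × 33 = 6.2862
  age 9: 0.09982 × 35 = 3.4937
  age 10: 0.07217 × 29 = 2.0929
R₀ = 5.2740 + 0.7243 + 6.2862 + 3.4937 + 2.0929 = 17.8711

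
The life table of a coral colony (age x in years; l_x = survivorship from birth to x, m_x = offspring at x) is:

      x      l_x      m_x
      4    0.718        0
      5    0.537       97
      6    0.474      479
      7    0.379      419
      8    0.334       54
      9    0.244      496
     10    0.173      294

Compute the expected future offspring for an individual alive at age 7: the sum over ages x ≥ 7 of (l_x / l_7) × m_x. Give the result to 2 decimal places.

l_7 = 0.379. Conditional survival from age 7 to x is l_x / l_7.
  x=7: (0.379/0.379) × 419 = 419.0000
  x=8: (0.334/0.379) × 54 = 47.5884
  x=9: (0.244/0.379) × 496 = 319.3245
  x=10: (0.173/0.379) × 294 = 134.2005
Sum = 419.0000 + 47.5884 + 319.3245 + 134.2005 = 920.1135

920.11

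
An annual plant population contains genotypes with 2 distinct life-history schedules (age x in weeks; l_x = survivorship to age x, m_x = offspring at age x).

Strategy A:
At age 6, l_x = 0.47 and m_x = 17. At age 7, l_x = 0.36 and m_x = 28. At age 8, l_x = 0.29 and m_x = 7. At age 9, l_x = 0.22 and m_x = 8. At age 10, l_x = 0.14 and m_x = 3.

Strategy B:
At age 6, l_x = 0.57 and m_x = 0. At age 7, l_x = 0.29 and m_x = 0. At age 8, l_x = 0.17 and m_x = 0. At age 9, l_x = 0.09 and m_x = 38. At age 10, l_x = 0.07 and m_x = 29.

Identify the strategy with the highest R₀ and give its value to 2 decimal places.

22.28

Strategy A: R₀ = 0.47×17 + 0.36×28 + 0.29×7 + 0.22×8 + 0.14×3 = 22.2800
Strategy B: R₀ = 0.57×0 + 0.29×0 + 0.17×0 + 0.09×38 + 0.07×29 = 5.4500
Highest R₀: strategy A with 22.2800.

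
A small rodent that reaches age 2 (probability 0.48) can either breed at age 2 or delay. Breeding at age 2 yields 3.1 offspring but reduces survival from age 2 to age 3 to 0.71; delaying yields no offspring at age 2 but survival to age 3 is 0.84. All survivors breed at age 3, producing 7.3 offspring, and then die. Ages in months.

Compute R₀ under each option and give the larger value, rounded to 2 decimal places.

breed at age 2: R₀ = 0.48 × (3.1 + 0.71 × 7.3) = 0.48 × 8.2830 = 3.9758
delay to age 3: R₀ = 0.48 × (0.84 × 7.3) = 0.48 × 6.1320 = 2.9434
Higher: breed at age 2 (3.9758).

3.98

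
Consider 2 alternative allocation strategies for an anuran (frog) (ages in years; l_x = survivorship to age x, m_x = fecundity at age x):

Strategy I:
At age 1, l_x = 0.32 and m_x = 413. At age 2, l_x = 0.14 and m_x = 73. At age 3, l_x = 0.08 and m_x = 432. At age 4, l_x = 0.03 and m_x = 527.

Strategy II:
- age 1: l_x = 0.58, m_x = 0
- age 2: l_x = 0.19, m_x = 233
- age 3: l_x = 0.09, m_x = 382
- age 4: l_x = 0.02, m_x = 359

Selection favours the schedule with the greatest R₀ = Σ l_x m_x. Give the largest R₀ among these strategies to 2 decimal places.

Strategy I: R₀ = 0.32×413 + 0.14×73 + 0.08×432 + 0.03×527 = 192.7500
Strategy II: R₀ = 0.58×0 + 0.19×233 + 0.09×382 + 0.02×359 = 85.8300
Highest R₀: strategy I with 192.7500.

192.75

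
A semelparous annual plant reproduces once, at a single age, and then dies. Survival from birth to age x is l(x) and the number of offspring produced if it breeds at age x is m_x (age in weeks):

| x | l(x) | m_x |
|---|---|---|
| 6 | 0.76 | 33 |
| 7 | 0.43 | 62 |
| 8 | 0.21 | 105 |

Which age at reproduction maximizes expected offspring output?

Expected offspring if breeding at age x = l(x) × m_x:
  age 6: 0.76 × 33 = 25.080
  age 7: 0.43 × 62 = 26.660
  age 8: 0.21 × 105 = 22.050
Maximum at age 7 (26.660).

7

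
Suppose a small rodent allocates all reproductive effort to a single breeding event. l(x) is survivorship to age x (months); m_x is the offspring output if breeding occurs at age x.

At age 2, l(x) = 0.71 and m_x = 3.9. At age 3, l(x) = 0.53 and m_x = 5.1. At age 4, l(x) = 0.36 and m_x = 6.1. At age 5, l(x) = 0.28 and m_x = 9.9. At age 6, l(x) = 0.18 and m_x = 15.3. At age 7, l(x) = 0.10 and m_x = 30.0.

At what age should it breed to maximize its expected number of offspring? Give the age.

Expected offspring if breeding at age x = l(x) × m_x:
  age 2: 0.71 × 3.9 = 2.769
  age 3: 0.53 × 5.1 = 2.703
  age 4: 0.36 × 6.1 = 2.196
  age 5: 0.28 × 9.9 = 2.772
  age 6: 0.18 × 15.3 = 2.754
  age 7: 0.10 × 30.0 = 3.000
Maximum at age 7 (3.000).

7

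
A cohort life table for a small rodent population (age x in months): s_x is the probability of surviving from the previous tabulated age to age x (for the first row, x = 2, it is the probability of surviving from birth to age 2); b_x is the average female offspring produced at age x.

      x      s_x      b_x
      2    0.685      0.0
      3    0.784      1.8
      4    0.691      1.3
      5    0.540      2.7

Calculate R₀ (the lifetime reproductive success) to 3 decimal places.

Survivorship from birth: l_x = s_2·s_3·…·s_x.
  l_2 = 0.68500
  l_3 = 0.53704
  l_4 = 0.37109
  l_5 = 0.20039
R₀ = Σ l_x b_x:
  age 2: 0.68500 × 0.0 = 0.0000
  age 3: 0.53704 × 1.8 = 0.9667
  age 4: 0.37109 × 1.3 = 0.4824
  age 5: 0.20039 × 2.7 = 0.5411
R₀ = 0.0000 + 0.9667 + 0.4824 + 0.5411 = 1.9901

1.990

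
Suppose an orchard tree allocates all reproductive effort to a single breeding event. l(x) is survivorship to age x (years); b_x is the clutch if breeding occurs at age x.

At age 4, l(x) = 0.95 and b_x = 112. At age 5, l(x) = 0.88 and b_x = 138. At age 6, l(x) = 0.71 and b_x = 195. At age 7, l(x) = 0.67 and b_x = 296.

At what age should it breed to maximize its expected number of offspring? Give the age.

Expected offspring if breeding at age x = l(x) × b_x:
  age 4: 0.95 × 112 = 106.400
  age 5: 0.88 × 138 = 121.440
  age 6: 0.71 × 195 = 138.450
  age 7: 0.67 × 296 = 198.320
Maximum at age 7 (198.320).

7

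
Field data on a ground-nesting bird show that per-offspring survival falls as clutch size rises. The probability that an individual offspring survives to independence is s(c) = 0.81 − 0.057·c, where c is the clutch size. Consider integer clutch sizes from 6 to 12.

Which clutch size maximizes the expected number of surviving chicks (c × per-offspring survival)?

Expected surviving chicks = c × s(c):
  c=6: 6 × 0.468 = 2.808
  c=7: 7 × 0.411 = 2.877
  c=8: 8 × 0.354 = 2.832
  c=9: 9 × 0.297 = 2.673
  c=10: 10 × 0.240 = 2.400
  c=11: 11 × 0.183 = 2.013
  c=12: 12 × 0.126 = 1.512
Maximum at c = 7 (2.877 surviving chicks).

7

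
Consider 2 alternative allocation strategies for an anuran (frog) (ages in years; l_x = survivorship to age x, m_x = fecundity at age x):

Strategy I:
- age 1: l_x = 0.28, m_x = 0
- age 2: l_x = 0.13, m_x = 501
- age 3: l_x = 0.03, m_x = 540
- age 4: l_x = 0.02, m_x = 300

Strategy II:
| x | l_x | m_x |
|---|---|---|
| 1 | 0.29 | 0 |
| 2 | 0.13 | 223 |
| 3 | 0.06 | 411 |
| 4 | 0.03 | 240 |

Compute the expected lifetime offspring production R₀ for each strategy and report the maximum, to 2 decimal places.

87.33

Strategy I: R₀ = 0.28×0 + 0.13×501 + 0.03×540 + 0.02×300 = 87.3300
Strategy II: R₀ = 0.29×0 + 0.13×223 + 0.06×411 + 0.03×240 = 60.8500
Highest R₀: strategy I with 87.3300.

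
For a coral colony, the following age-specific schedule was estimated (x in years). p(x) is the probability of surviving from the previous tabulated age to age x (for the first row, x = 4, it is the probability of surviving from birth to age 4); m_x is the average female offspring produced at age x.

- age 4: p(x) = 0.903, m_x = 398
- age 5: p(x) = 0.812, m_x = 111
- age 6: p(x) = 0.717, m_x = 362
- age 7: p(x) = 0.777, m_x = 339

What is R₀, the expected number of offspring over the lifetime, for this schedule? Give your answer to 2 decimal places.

Survivorship from birth: l_x = p_4·p_5·…·p_x.
  l_4 = 0.90300
  l_5 = 0.73324
  l_6 = 0.52573
  l_7 = 0.40849
R₀ = Σ l_x m_x:
  age 4: 0.90300 × 398 = 359.3940
  age 5: 0.73324 × 111 = 81.3896
  age 6: 0.52573 × 362 = 190.3143
  age 7: 0.40849 × 339 = 138.4781
R₀ = 359.3940 + 81.3896 + 190.3143 + 138.4781 = 769.5760

769.58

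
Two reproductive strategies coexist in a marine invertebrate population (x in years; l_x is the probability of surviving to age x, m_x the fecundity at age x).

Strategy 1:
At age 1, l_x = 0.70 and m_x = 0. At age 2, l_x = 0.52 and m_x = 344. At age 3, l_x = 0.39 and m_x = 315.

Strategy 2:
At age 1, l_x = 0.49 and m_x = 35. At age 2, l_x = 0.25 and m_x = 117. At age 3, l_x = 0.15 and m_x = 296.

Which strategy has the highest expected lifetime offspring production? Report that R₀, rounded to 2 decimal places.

301.73

Strategy 1: R₀ = 0.70×0 + 0.52×344 + 0.39×315 = 301.7300
Strategy 2: R₀ = 0.49×35 + 0.25×117 + 0.15×296 = 90.8000
Highest R₀: strategy 1 with 301.7300.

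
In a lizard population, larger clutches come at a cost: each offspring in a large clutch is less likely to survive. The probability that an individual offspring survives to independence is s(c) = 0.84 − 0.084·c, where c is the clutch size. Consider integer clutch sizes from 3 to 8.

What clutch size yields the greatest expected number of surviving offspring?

Expected surviving offspring = c × s(c):
  c=3: 3 × 0.588 = 1.764
  c=4: 4 × 0.504 = 2.016
  c=5: 5 × 0.420 = 2.100
  c=6: 6 × 0.336 = 2.016
  c=7: 7 × 0.252 = 1.764
  c=8: 8 × 0.168 = 1.344
Maximum at c = 5 (2.100 surviving offspring).

5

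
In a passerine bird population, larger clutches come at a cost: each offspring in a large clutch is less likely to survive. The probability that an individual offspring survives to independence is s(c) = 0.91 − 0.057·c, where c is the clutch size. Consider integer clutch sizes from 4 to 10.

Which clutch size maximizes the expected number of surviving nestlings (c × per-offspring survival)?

8

Expected surviving nestlings = c × s(c):
  c=4: 4 × 0.682 = 2.728
  c=5: 5 × 0.625 = 3.125
  c=6: 6 × 0.568 = 3.408
  c=7: 7 × 0.511 = 3.577
  c=8: 8 × 0.454 = 3.632
  c=9: 9 × 0.397 = 3.573
  c=10: 10 × 0.340 = 3.400
Maximum at c = 8 (3.632 surviving nestlings).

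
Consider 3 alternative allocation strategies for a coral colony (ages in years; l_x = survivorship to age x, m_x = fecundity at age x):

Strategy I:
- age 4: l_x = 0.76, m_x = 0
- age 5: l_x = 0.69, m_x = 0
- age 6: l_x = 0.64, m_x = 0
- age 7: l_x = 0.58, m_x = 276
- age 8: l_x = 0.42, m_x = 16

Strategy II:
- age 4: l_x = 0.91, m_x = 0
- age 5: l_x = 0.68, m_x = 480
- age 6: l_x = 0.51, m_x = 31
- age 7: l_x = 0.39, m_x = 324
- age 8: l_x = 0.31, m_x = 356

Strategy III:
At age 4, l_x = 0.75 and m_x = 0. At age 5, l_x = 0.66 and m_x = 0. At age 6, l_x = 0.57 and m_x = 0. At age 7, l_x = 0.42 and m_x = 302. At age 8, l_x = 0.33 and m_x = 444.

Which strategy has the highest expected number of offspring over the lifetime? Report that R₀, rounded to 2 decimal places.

Strategy I: R₀ = 0.76×0 + 0.69×0 + 0.64×0 + 0.58×276 + 0.42×16 = 166.8000
Strategy II: R₀ = 0.91×0 + 0.68×480 + 0.51×31 + 0.39×324 + 0.31×356 = 578.9300
Strategy III: R₀ = 0.75×0 + 0.66×0 + 0.57×0 + 0.42×302 + 0.33×444 = 273.3600
Highest R₀: strategy II with 578.9300.

578.93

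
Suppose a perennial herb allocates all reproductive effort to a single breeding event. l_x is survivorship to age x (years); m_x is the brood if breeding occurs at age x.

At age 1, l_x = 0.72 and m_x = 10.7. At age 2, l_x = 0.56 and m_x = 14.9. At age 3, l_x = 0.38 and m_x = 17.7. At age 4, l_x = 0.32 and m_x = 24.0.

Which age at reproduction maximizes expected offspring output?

Expected offspring if breeding at age x = l_x × m_x:
  age 1: 0.72 × 10.7 = 7.704
  age 2: 0.56 × 14.9 = 8.344
  age 3: 0.38 × 17.7 = 6.726
  age 4: 0.32 × 24.0 = 7.680
Maximum at age 2 (8.344).

2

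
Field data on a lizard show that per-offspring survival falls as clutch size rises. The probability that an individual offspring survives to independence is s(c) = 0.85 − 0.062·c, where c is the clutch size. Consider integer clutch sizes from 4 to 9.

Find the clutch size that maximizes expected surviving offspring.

7

Expected surviving offspring = c × s(c):
  c=4: 4 × 0.602 = 2.408
  c=5: 5 × 0.540 = 2.700
  c=6: 6 × 0.478 = 2.868
  c=7: 7 × 0.416 = 2.912
  c=8: 8 × 0.354 = 2.832
  c=9: 9 × 0.292 = 2.628
Maximum at c = 7 (2.912 surviving offspring).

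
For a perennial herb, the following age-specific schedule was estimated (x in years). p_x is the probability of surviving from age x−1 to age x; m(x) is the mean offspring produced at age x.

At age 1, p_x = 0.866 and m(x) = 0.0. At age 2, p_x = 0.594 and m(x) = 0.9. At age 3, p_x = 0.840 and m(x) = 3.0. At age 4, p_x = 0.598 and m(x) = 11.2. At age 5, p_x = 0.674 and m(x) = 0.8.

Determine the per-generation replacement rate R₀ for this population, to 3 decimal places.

Survivorship from birth: l_x = p_1·p_2·…·p_x.
  l_1 = 0.86600
  l_2 = 0.51440
  l_3 = 0.43210
  l_4 = 0.25840
  l_5 = 0.17416
R₀ = Σ l_x m(x):
  age 1: 0.86600 × 0.0 = 0.0000
  age 2: 0.51440 × 0.9 = 0.4630
  age 3: 0.43210 × 3.0 = 1.2963
  age 4: 0.25840 × 11.2 = 2.8941
  age 5: 0.17416 × 0.8 = 0.1393
R₀ = 0.0000 + 0.4630 + 1.2963 + 2.8941 + 0.1393 = 4.7927

4.793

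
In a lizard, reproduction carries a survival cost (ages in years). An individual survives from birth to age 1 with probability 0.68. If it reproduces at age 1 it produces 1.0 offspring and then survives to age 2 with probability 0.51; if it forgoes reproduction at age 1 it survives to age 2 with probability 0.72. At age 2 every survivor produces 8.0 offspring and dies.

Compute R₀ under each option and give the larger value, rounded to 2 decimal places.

3.92

breed at age 1: R₀ = 0.68 × (1.0 + 0.51 × 8.0) = 0.68 × 5.0800 = 3.4544
delay to age 2: R₀ = 0.68 × (0.72 × 8.0) = 0.68 × 5.7600 = 3.9168
Higher: delay to age 2 (3.9168).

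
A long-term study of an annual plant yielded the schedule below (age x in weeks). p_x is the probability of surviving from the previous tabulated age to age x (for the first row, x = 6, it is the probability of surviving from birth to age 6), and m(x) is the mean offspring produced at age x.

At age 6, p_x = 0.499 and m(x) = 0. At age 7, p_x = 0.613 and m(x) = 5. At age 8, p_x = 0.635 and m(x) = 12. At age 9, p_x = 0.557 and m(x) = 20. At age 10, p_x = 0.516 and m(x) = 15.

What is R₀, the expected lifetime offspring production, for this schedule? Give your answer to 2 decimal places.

6.86

Survivorship from birth: l_x = p_6·p_7·…·p_x.
  l_6 = 0.49900
  l_7 = 0.30589
  l_8 = 0.19424
  l_9 = 0.10819
  l_10 = 0.05583
R₀ = Σ l_x m(x):
  age 6: 0.49900 × 0 = 0.0000
  age 7: 0.30589 × 5 = 1.5294
  age 8: 0.19424 × 12 = 2.3309
  age 9: 0.10819 × 20 = 2.1638
  age 10: 0.05583 × 15 = 0.8374
R₀ = 0.0000 + 1.5294 + 2.3309 + 2.1638 + 0.8374 = 6.8616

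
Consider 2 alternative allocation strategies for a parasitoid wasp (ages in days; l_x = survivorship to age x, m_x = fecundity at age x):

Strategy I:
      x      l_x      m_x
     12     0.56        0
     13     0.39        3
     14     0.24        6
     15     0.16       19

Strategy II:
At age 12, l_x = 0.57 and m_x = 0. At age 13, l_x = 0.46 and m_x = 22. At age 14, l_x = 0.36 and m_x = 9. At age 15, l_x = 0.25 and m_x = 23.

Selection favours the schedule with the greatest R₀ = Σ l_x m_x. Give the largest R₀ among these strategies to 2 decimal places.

19.11

Strategy I: R₀ = 0.56×0 + 0.39×3 + 0.24×6 + 0.16×19 = 5.6500
Strategy II: R₀ = 0.57×0 + 0.46×22 + 0.36×9 + 0.25×23 = 19.1100
Highest R₀: strategy II with 19.1100.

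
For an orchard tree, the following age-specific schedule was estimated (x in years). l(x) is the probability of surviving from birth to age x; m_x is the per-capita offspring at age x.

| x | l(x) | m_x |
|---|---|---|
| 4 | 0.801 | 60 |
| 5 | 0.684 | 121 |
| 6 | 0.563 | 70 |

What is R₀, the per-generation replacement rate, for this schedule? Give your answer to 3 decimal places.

R₀ = Σ l(x) m_x:
  age 4: 0.801 × 60 = 48.0600
  age 5: 0.684 × 121 = 82.7640
  age 6: 0.563 × 70 = 39.4100
R₀ = 48.0600 + 82.7640 + 39.4100 = 170.2340

170.234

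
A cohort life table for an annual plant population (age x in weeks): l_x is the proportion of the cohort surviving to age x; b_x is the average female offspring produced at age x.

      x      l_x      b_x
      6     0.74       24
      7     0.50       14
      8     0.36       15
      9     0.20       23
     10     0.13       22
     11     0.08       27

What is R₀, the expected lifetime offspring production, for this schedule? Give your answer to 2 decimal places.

39.78

R₀ = Σ l_x b_x:
  age 6: 0.74 × 24 = 17.7600
  age 7: 0.50 × 14 = 7.0000
  age 8: 0.36 × 15 = 5.4000
  age 9: 0.20 × 23 = 4.6000
  age 10: 0.13 × 22 = 2.8600
  age 11: 0.08 × 27 = 2.1600
R₀ = 17.7600 + 7.0000 + 5.4000 + 4.6000 + 2.8600 + 2.1600 = 39.7800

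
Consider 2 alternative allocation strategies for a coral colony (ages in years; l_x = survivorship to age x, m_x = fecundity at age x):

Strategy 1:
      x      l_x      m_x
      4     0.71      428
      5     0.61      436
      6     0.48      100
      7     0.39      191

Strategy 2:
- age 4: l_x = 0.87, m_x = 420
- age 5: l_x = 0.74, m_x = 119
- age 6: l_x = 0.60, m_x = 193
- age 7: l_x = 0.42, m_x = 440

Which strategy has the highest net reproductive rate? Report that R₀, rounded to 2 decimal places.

Strategy 1: R₀ = 0.71×428 + 0.61×436 + 0.48×100 + 0.39×191 = 692.3300
Strategy 2: R₀ = 0.87×420 + 0.74×119 + 0.60×193 + 0.42×440 = 754.0600
Highest R₀: strategy 2 with 754.0600.

754.06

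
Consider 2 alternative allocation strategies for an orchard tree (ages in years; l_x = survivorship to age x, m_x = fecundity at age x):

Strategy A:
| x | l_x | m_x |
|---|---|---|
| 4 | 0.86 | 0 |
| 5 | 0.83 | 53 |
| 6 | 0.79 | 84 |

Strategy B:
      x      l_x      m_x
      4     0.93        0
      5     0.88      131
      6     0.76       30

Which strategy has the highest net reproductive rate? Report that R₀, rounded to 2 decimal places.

Strategy A: R₀ = 0.86×0 + 0.83×53 + 0.79×84 = 110.3500
Strategy B: R₀ = 0.93×0 + 0.88×131 + 0.76×30 = 138.0800
Highest R₀: strategy B with 138.0800.

138.08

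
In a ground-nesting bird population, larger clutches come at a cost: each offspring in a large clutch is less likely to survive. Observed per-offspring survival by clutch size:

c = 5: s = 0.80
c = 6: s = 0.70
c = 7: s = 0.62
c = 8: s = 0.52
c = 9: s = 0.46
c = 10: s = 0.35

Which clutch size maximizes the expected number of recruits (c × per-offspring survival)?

7

Expected recruits = c × s(c):
  c=5: 5 × 0.80 = 4.000
  c=6: 6 × 0.70 = 4.200
  c=7: 7 × 0.62 = 4.340
  c=8: 8 × 0.52 = 4.160
  c=9: 9 × 0.46 = 4.140
  c=10: 10 × 0.35 = 3.500
Maximum at c = 7 (4.340 recruits).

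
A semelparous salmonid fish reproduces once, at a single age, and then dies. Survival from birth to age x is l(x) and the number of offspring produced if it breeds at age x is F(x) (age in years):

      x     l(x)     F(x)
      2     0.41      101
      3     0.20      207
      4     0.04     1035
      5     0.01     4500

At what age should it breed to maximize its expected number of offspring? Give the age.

Expected offspring if breeding at age x = l(x) × F(x):
  age 2: 0.41 × 101 = 41.410
  age 3: 0.20 × 207 = 41.400
  age 4: 0.04 × 1035 = 41.400
  age 5: 0.01 × 4500 = 45.000
Maximum at age 5 (45.000).

5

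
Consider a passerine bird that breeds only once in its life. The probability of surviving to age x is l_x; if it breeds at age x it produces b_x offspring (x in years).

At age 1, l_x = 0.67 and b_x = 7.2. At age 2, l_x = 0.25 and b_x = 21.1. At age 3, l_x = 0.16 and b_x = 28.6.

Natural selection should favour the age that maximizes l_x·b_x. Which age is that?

Expected offspring if breeding at age x = l_x × b_x:
  age 1: 0.67 × 7.2 = 4.824
  age 2: 0.25 × 21.1 = 5.275
  age 3: 0.16 × 28.6 = 4.576
Maximum at age 2 (5.275).

2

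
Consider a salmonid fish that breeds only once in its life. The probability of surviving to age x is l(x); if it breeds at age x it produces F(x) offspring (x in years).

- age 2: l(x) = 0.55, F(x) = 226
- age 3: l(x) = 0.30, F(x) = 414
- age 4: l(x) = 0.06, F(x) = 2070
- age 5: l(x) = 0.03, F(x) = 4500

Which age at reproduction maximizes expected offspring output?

5

Expected offspring if breeding at age x = l(x) × F(x):
  age 2: 0.55 × 226 = 124.300
  age 3: 0.30 × 414 = 124.200
  age 4: 0.06 × 2070 = 124.200
  age 5: 0.03 × 4500 = 135.000
Maximum at age 5 (135.000).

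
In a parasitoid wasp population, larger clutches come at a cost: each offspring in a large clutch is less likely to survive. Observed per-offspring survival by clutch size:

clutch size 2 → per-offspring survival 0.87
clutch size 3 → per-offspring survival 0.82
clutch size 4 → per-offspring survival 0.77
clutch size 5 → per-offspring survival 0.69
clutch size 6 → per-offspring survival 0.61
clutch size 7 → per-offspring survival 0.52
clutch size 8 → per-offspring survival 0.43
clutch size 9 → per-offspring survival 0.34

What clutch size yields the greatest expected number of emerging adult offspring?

Expected emerging adult offspring = c × s(c):
  c=2: 2 × 0.87 = 1.740
  c=3: 3 × 0.82 = 2.460
  c=4: 4 × 0.77 = 3.080
  c=5: 5 × 0.69 = 3.450
  c=6: 6 × 0.61 = 3.660
  c=7: 7 × 0.52 = 3.640
  c=8: 8 × 0.43 = 3.440
  c=9: 9 × 0.34 = 3.060
Maximum at c = 6 (3.660 emerging adult offspring).

6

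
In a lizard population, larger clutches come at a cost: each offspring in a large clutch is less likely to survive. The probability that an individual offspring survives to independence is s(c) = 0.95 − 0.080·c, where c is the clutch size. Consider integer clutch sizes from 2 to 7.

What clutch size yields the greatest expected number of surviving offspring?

6

Expected surviving offspring = c × s(c):
  c=2: 2 × 0.790 = 1.580
  c=3: 3 × 0.710 = 2.130
  c=4: 4 × 0.630 = 2.520
  c=5: 5 × 0.550 = 2.750
  c=6: 6 × 0.470 = 2.820
  c=7: 7 × 0.390 = 2.730
Maximum at c = 6 (2.820 surviving offspring).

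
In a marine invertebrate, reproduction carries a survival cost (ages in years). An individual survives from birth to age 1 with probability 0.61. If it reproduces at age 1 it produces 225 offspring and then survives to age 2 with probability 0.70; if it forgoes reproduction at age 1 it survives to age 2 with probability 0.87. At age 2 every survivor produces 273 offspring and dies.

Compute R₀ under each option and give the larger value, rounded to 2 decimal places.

253.82

breed at age 1: R₀ = 0.61 × (225 + 0.70 × 273) = 0.61 × 416.1000 = 253.8210
delay to age 2: R₀ = 0.61 × (0.87 × 273) = 0.61 × 237.5100 = 144.8811
Higher: breed at age 1 (253.8210).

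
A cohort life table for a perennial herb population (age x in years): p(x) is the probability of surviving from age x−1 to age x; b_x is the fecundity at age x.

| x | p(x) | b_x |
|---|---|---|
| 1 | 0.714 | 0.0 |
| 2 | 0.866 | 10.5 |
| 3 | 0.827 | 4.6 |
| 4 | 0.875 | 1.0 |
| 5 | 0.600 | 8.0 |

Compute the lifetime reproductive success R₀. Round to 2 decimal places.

11.44

Survivorship from birth: l_x = p_1·p_2·…·p_x.
  l_1 = 0.71400
  l_2 = 0.61832
  l_3 = 0.51135
  l_4 = 0.44743
  l_5 = 0.26846
R₀ = Σ l_x b_x:
  age 1: 0.71400 × 0.0 = 0.0000
  age 2: 0.61832 × 10.5 = 6.4924
  age 3: 0.51135 × 4.6 = 2.3522
  age 4: 0.44743 × 1.0 = 0.4474
  age 5: 0.26846 × 8.0 = 2.1477
R₀ = 0.0000 + 6.4924 + 2.3522 + 0.4474 + 2.1477 = 11.4397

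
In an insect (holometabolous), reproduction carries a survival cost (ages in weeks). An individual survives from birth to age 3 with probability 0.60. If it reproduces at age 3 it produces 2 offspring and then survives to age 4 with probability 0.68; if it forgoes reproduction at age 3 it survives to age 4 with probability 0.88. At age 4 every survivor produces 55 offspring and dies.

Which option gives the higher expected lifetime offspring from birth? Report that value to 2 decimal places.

breed at age 3: R₀ = 0.60 × (2 + 0.68 × 55) = 0.60 × 39.4000 = 23.6400
delay to age 4: R₀ = 0.60 × (0.88 × 55) = 0.60 × 48.4000 = 29.0400
Higher: delay to age 4 (29.0400).

29.04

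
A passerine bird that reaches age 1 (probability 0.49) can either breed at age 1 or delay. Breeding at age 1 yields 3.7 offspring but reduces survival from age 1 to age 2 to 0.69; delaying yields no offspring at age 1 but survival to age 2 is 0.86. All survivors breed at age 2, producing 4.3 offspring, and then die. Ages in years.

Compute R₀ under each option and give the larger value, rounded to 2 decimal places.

3.27

breed at age 1: R₀ = 0.49 × (3.7 + 0.69 × 4.3) = 0.49 × 6.6670 = 3.2668
delay to age 2: R₀ = 0.49 × (0.86 × 4.3) = 0.49 × 3.6980 = 1.8120
Higher: breed at age 1 (3.2668).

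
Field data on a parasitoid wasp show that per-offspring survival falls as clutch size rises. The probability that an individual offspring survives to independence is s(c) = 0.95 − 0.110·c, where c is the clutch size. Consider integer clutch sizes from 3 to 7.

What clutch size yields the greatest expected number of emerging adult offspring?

4

Expected emerging adult offspring = c × s(c):
  c=3: 3 × 0.620 = 1.860
  c=4: 4 × 0.510 = 2.040
  c=5: 5 × 0.400 = 2.000
  c=6: 6 × 0.290 = 1.740
  c=7: 7 × 0.180 = 1.260
Maximum at c = 4 (2.040 emerging adult offspring).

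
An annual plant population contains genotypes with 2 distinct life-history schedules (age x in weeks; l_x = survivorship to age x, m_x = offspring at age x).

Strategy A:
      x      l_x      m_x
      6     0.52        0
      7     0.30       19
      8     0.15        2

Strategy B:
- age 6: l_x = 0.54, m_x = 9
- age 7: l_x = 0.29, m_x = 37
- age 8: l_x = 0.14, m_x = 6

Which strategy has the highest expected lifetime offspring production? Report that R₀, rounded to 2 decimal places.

Strategy A: R₀ = 0.52×0 + 0.30×19 + 0.15×2 = 6.0000
Strategy B: R₀ = 0.54×9 + 0.29×37 + 0.14×6 = 16.4300
Highest R₀: strategy B with 16.4300.

16.43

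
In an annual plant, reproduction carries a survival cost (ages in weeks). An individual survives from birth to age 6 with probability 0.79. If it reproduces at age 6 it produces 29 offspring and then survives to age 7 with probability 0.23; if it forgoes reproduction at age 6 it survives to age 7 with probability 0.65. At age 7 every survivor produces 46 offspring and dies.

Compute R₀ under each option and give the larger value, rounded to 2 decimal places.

breed at age 6: R₀ = 0.79 × (29 + 0.23 × 46) = 0.79 × 39.5800 = 31.2682
delay to age 7: R₀ = 0.79 × (0.65 × 46) = 0.79 × 29.9000 = 23.6210
Higher: breed at age 6 (31.2682).

31.27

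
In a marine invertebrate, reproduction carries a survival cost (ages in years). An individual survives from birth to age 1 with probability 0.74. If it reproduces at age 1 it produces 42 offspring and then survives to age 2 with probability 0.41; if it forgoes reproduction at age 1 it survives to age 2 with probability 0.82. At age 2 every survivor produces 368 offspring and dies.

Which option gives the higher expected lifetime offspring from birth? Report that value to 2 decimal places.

breed at age 1: R₀ = 0.74 × (42 + 0.41 × 368) = 0.74 × 192.8800 = 142.7312
delay to age 2: R₀ = 0.74 × (0.82 × 368) = 0.74 × 301.7600 = 223.3024
Higher: delay to age 2 (223.3024).

223.30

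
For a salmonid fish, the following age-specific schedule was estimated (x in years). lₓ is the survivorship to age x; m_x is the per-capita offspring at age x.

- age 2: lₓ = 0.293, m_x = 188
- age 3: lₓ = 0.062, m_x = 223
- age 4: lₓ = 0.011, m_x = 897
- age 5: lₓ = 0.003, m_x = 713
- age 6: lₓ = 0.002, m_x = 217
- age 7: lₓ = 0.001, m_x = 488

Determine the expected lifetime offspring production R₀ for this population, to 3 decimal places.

R₀ = Σ lₓ m_x:
  age 2: 0.293 × 188 = 55.0840
  age 3: 0.062 × 223 = 13.8260
  age 4: 0.011 × 897 = 9.8670
  age 5: 0.003 × 713 = 2.1390
  age 6: 0.002 × 217 = 0.4340
  age 7: 0.001 × 488 = 0.4880
R₀ = 55.0840 + 13.8260 + 9.8670 + 2.1390 + 0.4340 + 0.4880 = 81.8380

81.838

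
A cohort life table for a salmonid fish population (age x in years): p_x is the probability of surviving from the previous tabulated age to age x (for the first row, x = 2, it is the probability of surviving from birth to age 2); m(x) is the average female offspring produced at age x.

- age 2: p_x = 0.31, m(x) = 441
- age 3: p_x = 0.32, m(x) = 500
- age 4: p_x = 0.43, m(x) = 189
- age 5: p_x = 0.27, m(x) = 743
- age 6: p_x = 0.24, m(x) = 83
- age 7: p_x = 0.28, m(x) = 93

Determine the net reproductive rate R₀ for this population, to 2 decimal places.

Survivorship from birth: l_x = p_2·p_3·…·p_x.
  l_2 = 0.31000
  l_3 = 0.09920
  l_4 = 0.04266
  l_5 = 0.01152
  l_6 = 0.00276
  l_7 = 0.00077
R₀ = Σ l_x m(x):
  age 2: 0.31000 × 441 = 136.7100
  age 3: 0.09920 × 500 = 49.6000
  age 4: 0.04266 × 189 = 8.0627
  age 5: 0.01152 × 743 = 8.5594
  age 6: 0.00276 × 83 = 0.2291
  age 7: 0.00077 × 93 = 0.0716
R₀ = 136.7100 + 49.6000 + 8.0627 + 8.5594 + 0.2291 + 0.0716 = 203.2328

203.23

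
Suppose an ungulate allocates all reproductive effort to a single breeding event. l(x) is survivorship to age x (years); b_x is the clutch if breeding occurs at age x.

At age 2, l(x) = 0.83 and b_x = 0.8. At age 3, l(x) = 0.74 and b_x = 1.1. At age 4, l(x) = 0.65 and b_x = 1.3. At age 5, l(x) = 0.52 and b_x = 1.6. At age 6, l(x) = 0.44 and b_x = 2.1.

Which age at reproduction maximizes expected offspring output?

6

Expected offspring if breeding at age x = l(x) × b_x:
  age 2: 0.83 × 0.8 = 0.664
  age 3: 0.74 × 1.1 = 0.814
  age 4: 0.65 × 1.3 = 0.845
  age 5: 0.52 × 1.6 = 0.832
  age 6: 0.44 × 2.1 = 0.924
Maximum at age 6 (0.924).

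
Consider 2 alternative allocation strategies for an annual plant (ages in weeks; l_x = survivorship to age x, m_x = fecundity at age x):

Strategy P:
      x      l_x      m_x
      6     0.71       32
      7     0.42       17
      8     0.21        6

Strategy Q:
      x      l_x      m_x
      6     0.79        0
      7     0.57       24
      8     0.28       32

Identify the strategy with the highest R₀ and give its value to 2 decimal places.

31.12

Strategy P: R₀ = 0.71×32 + 0.42×17 + 0.21×6 = 31.1200
Strategy Q: R₀ = 0.79×0 + 0.57×24 + 0.28×32 = 22.6400
Highest R₀: strategy P with 31.1200.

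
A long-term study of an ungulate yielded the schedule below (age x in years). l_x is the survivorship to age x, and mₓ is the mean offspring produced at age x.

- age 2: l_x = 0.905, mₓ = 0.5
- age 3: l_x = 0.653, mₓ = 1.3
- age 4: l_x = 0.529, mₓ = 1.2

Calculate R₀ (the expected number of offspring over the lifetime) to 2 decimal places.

R₀ = Σ l_x mₓ:
  age 2: 0.905 × 0.5 = 0.4525
  age 3: 0.653 × 1.3 = 0.8489
  age 4: 0.529 × 1.2 = 0.6348
R₀ = 0.4525 + 0.8489 + 0.6348 = 1.9362

1.94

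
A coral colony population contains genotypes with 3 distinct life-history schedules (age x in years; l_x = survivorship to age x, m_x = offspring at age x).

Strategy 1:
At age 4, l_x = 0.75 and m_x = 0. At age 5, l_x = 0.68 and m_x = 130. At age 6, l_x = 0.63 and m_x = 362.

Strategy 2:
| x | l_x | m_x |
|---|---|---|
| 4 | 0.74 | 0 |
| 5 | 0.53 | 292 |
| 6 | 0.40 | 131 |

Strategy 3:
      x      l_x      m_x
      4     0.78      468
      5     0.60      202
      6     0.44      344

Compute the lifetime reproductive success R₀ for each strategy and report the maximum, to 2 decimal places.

637.60

Strategy 1: R₀ = 0.75×0 + 0.68×130 + 0.63×362 = 316.4600
Strategy 2: R₀ = 0.74×0 + 0.53×292 + 0.40×131 = 207.1600
Strategy 3: R₀ = 0.78×468 + 0.60×202 + 0.44×344 = 637.6000
Highest R₀: strategy 3 with 637.6000.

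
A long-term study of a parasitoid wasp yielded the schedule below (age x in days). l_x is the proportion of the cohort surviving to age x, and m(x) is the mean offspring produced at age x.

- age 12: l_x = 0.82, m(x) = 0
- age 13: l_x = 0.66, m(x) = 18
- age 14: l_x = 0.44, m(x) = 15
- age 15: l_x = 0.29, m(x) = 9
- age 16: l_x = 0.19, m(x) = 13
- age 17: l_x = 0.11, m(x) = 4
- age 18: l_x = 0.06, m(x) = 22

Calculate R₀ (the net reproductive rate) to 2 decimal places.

25.32

R₀ = Σ l_x m(x):
  age 12: 0.82 × 0 = 0.0000
  age 13: 0.66 × 18 = 11.8800
  age 14: 0.44 × 15 = 6.6000
  age 15: 0.29 × 9 = 2.6100
  age 16: 0.19 × 13 = 2.4700
  age 17: 0.11 × 4 = 0.4400
  age 18: 0.06 × 22 = 1.3200
R₀ = 0.0000 + 11.8800 + 6.6000 + 2.6100 + 2.4700 + 0.4400 + 1.3200 = 25.3200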